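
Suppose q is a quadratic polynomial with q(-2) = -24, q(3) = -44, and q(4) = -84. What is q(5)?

-136

Write q(n) = an^2 + bn + c. Substituting each data point gives a linear system:
  4a - 2b + c = -24
  9a + 3b + c = -44
  16a + 4b + c = -84
Solving the system yields a = -6, b = 2, c = 4.
So q(n) = -6n^2 + 2n + 4.
Then q(5) = -136.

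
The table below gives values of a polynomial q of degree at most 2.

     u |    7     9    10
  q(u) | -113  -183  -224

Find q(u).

q(u) = -2u^2 - 3u + 6

Write q(u) = au^2 + bu + c. Substituting each data point gives a linear system:
  49a + 7b + c = -113
  81a + 9b + c = -183
  100a + 10b + c = -224
Solving the system yields a = -2, b = -3, c = 6.
So q(u) = -2u^2 - 3u + 6.
Check: q(10) = -224. ✓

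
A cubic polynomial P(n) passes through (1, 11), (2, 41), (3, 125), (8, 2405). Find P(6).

1001

Write P(n) = an^3 + bn^2 + cn + d. Substituting each data point gives a linear system:
  a + b + c + d = 11
  8a + 4b + 2c + d = 41
  27a + 9b + 3c + d = 125
  512a + 64b + 8c + d = 2405
Solving the system yields a = 5, b = -3, c = 4, d = 5.
So P(n) = 5n^3 - 3n^2 + 4n + 5.
Then P(6) = 1001.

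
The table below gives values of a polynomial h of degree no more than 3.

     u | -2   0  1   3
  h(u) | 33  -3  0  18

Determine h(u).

h(u) = -u^3 + 6u^2 - 2u - 3

Write h(u) = au^3 + bu^2 + cu + d. Substituting each data point gives a linear system:
  -8a + 4b - 2c + d = 33
  d = -3
  a + b + c + d = 0
  27a + 9b + 3c + d = 18
Solving the system yields a = -1, b = 6, c = -2, d = -3.
So h(u) = -u³ + 6u² - 2u - 3.
Check: h(3) = 18. ✓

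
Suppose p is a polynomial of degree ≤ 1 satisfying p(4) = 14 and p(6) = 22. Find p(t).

Write p(t) = at + b. Substituting each data point gives a linear system:
  4a + b = 14
  6a + b = 22
Solving the system yields a = 4, b = -2.
So p(t) = 4t - 2.
Check: p(4) = 14. ✓

p(t) = 4t - 2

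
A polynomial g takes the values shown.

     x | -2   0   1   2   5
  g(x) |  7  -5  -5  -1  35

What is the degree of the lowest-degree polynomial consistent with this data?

Divided differences on the nodes -2, 0, 1, 2, 5:
  order 0: 7  -5  -5  -1  35
  order 1: -6  0  4  12
  order 2: 2  2  2
  order 3: 0  0
  order 4: 0
The order-2 divided differences are all 2 (nonzero) and every higher order vanishes, so the data lies on a polynomial of degree exactly 2.

2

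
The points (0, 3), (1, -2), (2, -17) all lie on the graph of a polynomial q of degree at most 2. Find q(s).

Write q(s) = as^2 + bs + c. Substituting each data point gives a linear system:
  c = 3
  a + b + c = -2
  4a + 2b + c = -17
Solving the system yields a = -5, b = 0, c = 3.
So q(s) = -5s^2 + 3.
Check: q(2) = -17. ✓

q(s) = -5s^2 + 3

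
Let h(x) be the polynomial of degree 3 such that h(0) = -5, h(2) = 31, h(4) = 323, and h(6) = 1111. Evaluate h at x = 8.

2635

Write h(x) = ax^3 + bx^2 + cx + d. Substituting each data point gives a linear system:
  d = -5
  8a + 4b + 2c + d = 31
  64a + 16b + 4c + d = 323
  216a + 36b + 6c + d = 1111
Solving the system yields a = 5, b = 2, c = -6, d = -5.
So h(x) = 5x^3 + 2x^2 - 6x - 5.
Then h(8) = 2635.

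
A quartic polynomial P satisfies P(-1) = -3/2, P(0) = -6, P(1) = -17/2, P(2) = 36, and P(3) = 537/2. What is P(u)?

P(u) = 4u^4 - (1/2)u^3 - 3u^2 - 3u - 6

Write P(u) = au^4 + bu^3 + cu^2 + du + e. Substituting each data point gives a linear system:
  a - b + c - d + e = -3/2
  e = -6
  a + b + c + d + e = -17/2
  16a + 8b + 4c + 2d + e = 36
  81a + 27b + 9c + 3d + e = 537/2
Solving the system yields a = 4, b = -1/2, c = -3, d = -3, e = -6.
So P(u) = 4u^4 - (1/2)u^3 - 3u^2 - 3u - 6.
Check: P(-1) = -3/2. ✓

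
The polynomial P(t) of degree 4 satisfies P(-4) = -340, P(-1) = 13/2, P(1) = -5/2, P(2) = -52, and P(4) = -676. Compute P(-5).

-1847/2

Write P(t) = at^4 + bt^3 + ct^2 + dt + e. Substituting each data point gives a linear system:
  256a - 64b + 16c - 4d + e = -340
  a - b + c - d + e = 13/2
  a + b + c + d + e = -5/2
  16a + 8b + 4c + 2d + e = -52
  256a + 64b + 16c + 4d + e = -676
Solving the system yields a = -2, b = -5/2, c = 0, d = -2, e = 4.
So P(t) = -2t^4 - (5/2)t^3 - 2t + 4.
Then P(-5) = -1847/2.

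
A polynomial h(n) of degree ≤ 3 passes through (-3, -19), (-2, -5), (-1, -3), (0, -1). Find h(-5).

Forward differences of the values at n = -3, -2, -1, 0:
  h  : -19  -5  -3  -1
  Δ  : 14  2  2
  Δ^2: -12  0
  Δ^3: 12
The third differences are constant, confirming degree 3.
Interpolating (Newton forward form) and evaluating at n = -5 gives h(-5) = -131.

-131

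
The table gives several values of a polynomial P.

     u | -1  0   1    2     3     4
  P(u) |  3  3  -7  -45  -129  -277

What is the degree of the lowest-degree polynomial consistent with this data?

3

Forward differences of the values at u = -1, 0, 1, 2, 3, 4:
  P  : 3  3  -7  -45  -129  -277
  Δ  : 0  -10  -38  -84  -148
  Δ^2: -10  -28  -46  -64
  Δ^3: -18  -18  -18
  Δ^4: 0  0
  Δ^5: 0
The third differences are constant (-18) and nonzero, while all higher differences vanish, so the minimal degree is 3.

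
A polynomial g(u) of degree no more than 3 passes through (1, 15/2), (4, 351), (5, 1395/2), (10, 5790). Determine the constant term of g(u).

Write g(u) = au^3 + bu^2 + cu + d. Substituting each data point gives a linear system:
  a + b + c + d = 15/2
  64a + 16b + 4c + d = 351
  125a + 25b + 5c + d = 1395/2
  1000a + 100b + 10c + d = 5790
Solving the system yields a = 6, b = -2, c = -3/2, d = 5.
So g(u) = 6u³ - 2u² - (3/2)u + 5.
The constant term is 5.

5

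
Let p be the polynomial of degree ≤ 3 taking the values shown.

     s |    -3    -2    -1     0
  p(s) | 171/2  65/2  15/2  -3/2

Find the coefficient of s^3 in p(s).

Write p(s) = as^3 + bs^2 + cs + d. Substituting each data point gives a linear system:
  -27a + 9b - 3c + d = 171/2
  -8a + 4b - 2c + d = 65/2
  -a + b - c + d = 15/2
  d = -3/2
Solving the system yields a = -2, b = 2, c = -5, d = -3/2.
So p(s) = -2s^3 + 2s^2 - 5s - 3/2.
The leading coefficient is -2.

-2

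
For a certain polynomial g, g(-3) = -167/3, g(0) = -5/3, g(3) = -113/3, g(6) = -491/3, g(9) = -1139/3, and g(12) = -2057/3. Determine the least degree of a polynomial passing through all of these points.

Forward differences of the values at x = -3, 0, 3, 6, 9, 12:
  g  : -167/3  -5/3  -113/3  -491/3  -1139/3  -2057/3
  Δ  : 54  -36  -126  -216  -306
  Δ^2: -90  -90  -90  -90
  Δ^3: 0  0  0
  Δ^4: 0  0
  Δ^5: 0
The second differences are constant (-90) and nonzero, while all higher differences vanish, so the minimal degree is 2.

2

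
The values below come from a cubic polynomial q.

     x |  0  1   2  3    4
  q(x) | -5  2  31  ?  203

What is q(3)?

94

On equispaced nodes a degree-3 polynomial has vanishing fourth forward difference, so
  q(0) - 4·q(1) + 6·q(2) - 4·q(3) + q(4) = 0.
Substituting the known values and solving for q(3):
  -4·q(3) = -376
  q(3) = 94.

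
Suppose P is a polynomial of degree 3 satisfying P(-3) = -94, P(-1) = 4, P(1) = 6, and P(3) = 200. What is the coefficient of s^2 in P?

6

Write P(s) = as^3 + bs^2 + cs + d. Substituting each data point gives a linear system:
  -27a + 9b - 3c + d = -94
  -a + b - c + d = 4
  a + b + c + d = 6
  27a + 9b + 3c + d = 200
Solving the system yields a = 6, b = 6, c = -5, d = -1.
So P(s) = 6s^3 + 6s^2 - 5s - 1.
The coefficient of s^2 is 6.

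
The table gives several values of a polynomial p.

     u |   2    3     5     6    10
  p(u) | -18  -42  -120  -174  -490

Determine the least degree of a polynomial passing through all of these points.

Divided differences on the nodes 2, 3, 5, 6, 10:
  order 0: -18  -42  -120  -174  -490
  order 1: -24  -39  -54  -79
  order 2: -5  -5  -5
  order 3: 0  0
  order 4: 0
The order-2 divided differences are all -5 (nonzero) and every higher order vanishes, so the data lies on a polynomial of degree exactly 2.

2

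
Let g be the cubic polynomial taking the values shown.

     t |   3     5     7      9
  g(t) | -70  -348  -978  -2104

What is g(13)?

-6420

Using the Lagrange interpolation formula with nodes 3, 5, 7, 9:
  L_0(t) = (t - 5)(t - 7)(t - 9) / -48
  L_1(t) = (t - 3)(t - 7)(t - 9) / 16
  L_2(t) = (t - 3)(t - 5)(t - 9) / -16
  L_3(t) = (t - 3)(t - 5)(t - 7) / 48
Then g(t) = -70·L_0(t) - 348·L_1(t) - 978·L_2(t) - 2104·L_3(t).
Expanding and collecting terms gives g(t) = -3t^3 + t^2 + 2.
Evaluating at t = 13: g(13) = -6420.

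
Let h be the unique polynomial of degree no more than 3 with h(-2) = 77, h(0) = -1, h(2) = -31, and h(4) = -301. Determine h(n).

Write h(n) = an^3 + bn^2 + cn + d. Substituting each data point gives a linear system:
  -8a + 4b - 2c + d = 77
  d = -1
  8a + 4b + 2c + d = -31
  64a + 16b + 4c + d = -301
Solving the system yields a = -6, b = 6, c = -3, d = -1.
So h(n) = -6n³ + 6n² - 3n - 1.
Check: h(-2) = 77. ✓

h(n) = -6n^3 + 6n^2 - 3n - 1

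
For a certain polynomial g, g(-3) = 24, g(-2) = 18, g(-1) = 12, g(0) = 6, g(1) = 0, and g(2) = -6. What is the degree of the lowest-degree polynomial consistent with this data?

Forward differences of the values at n = -3, -2, -1, 0, 1, 2:
  g  : 24  18  12  6  0  -6
  Δ  : -6  -6  -6  -6  -6
  Δ^2: 0  0  0  0
  Δ^3: 0  0  0
  Δ^4: 0  0
  Δ^5: 0
The first differences are constant (-6) and nonzero, while all higher differences vanish, so the minimal degree is 1.

1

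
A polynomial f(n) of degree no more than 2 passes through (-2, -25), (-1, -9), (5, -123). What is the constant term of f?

Write f(n) = an^2 + bn + c. Substituting each data point gives a linear system:
  4a - 2b + c = -25
  a - b + c = -9
  25a + 5b + c = -123
Solving the system yields a = -5, b = 1, c = -3.
So f(n) = -5n^2 + n - 3.
The constant term is -3.

-3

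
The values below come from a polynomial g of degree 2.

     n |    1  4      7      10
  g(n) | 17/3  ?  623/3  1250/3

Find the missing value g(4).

212/3

The 3 known points determine the degree-2 polynomial uniquely.
Write g(n) = an^2 + bn + c. Substituting each data point gives a linear system:
  a + b + c = 17/3
  49a + 7b + c = 623/3
  100a + 10b + c = 1250/3
Solving the system yields a = 4, b = 5/3, c = 0.
So g(n) = 4n^2 + (5/3)n.
Then g(4) = 212/3.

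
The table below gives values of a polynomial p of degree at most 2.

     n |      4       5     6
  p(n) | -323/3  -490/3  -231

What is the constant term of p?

Write p(n) = an^2 + bn + c. Substituting each data point gives a linear system:
  16a + 4b + c = -323/3
  25a + 5b + c = -490/3
  36a + 6b + c = -231
Solving the system yields a = -6, b = -5/3, c = -5.
So p(n) = -6n^2 - (5/3)n - 5.
The constant term is -5.

-5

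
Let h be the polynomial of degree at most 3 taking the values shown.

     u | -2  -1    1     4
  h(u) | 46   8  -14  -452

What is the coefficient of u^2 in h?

Write h(u) = au^3 + bu^2 + cu + d. Substituting each data point gives a linear system:
  -8a + 4b - 2c + d = 46
  -a + b - c + d = 8
  a + b + c + d = -14
  64a + 16b + 4c + d = -452
Solving the system yields a = -6, b = -3, c = -5, d = 0.
So h(u) = -6u^3 - 3u^2 - 5u.
The coefficient of u^2 is -3.

-3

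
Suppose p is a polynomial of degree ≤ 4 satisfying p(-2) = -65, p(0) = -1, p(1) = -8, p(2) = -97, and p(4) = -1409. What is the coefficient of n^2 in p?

0

Write p(n) = an^4 + bn^3 + cn^2 + dn + e. Substituting each data point gives a linear system:
  16a - 8b + 4c - 2d + e = -65
  e = -1
  a + b + c + d + e = -8
  16a + 8b + 4c + 2d + e = -97
  256a + 64b + 16c + 4d + e = -1409
Solving the system yields a = -5, b = -2, c = 0, d = 0, e = -1.
So p(n) = -5n^4 - 2n^3 - 1.
The coefficient of n^2 is 0.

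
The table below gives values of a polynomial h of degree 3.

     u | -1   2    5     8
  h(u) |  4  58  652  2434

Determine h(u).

h(u) = 4u^3 + 6u^2 + 2

Using the Lagrange interpolation formula with nodes -1, 2, 5, 8:
  L_0(u) = (u - 2)(u - 5)(u - 8) / -162
  L_1(u) = (u + 1)(u - 5)(u - 8) / 54
  L_2(u) = (u + 1)(u - 2)(u - 8) / -54
  L_3(u) = (u + 1)(u - 2)(u - 5) / 162
Then h(u) = 4·L_0(u) + 58·L_1(u) + 652·L_2(u) + 2434·L_3(u).
Expanding and collecting terms gives h(u) = 4u^3 + 6u^2 + 2.
Check: h(5) = 652. ✓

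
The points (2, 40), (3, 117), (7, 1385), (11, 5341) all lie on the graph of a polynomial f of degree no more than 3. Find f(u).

Write f(u) = au^3 + bu^2 + cu + d. Substituting each data point gives a linear system:
  8a + 4b + 2c + d = 40
  27a + 9b + 3c + d = 117
  343a + 49b + 7c + d = 1385
  1331a + 121b + 11c + d = 5341
Solving the system yields a = 4, b = 0, c = 1, d = 6.
So f(u) = 4u³ + u + 6.
Check: f(2) = 40. ✓

f(u) = 4u^3 + u + 6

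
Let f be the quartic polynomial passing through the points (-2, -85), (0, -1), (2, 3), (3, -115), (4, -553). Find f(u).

Write f(u) = au^4 + bu^3 + cu^2 + du + e. Substituting each data point gives a linear system:
  16a - 8b + 4c - 2d + e = -85
  e = -1
  16a + 8b + 4c + 2d + e = 3
  81a + 27b + 9c + 3d + e = -115
  256a + 64b + 16c + 4d + e = -553
Solving the system yields a = -4, b = 6, c = 6, d = -2, e = -1.
So f(u) = -4u^4 + 6u^3 + 6u^2 - 2u - 1.
Check: f(-2) = -85. ✓

f(u) = -4u^4 + 6u^3 + 6u^2 - 2u - 1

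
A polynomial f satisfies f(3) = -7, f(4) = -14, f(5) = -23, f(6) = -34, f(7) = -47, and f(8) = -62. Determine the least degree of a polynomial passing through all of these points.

2

Forward differences of the values at n = 3, 4, 5, 6, 7, 8:
  f  : -7  -14  -23  -34  -47  -62
  Δ  : -7  -9  -11  -13  -15
  Δ^2: -2  -2  -2  -2
  Δ^3: 0  0  0
  Δ^4: 0  0
  Δ^5: 0
The second differences are constant (-2) and nonzero, while all higher differences vanish, so the minimal degree is 2.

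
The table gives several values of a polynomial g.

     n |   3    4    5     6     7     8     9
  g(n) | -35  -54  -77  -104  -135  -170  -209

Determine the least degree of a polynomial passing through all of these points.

Forward differences of the values at n = 3, 4, 5, 6, 7, 8, 9:
  g  : -35  -54  -77  -104  -135  -170  -209
  Δ  : -19  -23  -27  -31  -35  -39
  Δ^2: -4  -4  -4  -4  -4
  Δ^3: 0  0  0  0
  Δ^4: 0  0  0
  Δ^5: 0  0
  Δ^6: 0
The second differences are constant (-4) and nonzero, while all higher differences vanish, so the minimal degree is 2.

2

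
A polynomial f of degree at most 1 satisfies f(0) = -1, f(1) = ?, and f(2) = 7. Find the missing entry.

The 2 known points determine the degree-1 polynomial uniquely.
Write f(u) = au + b. Substituting each data point gives a linear system:
  b = -1
  2a + b = 7
Solving the system yields a = 4, b = -1.
So f(u) = 4u - 1.
Then f(1) = 3.

3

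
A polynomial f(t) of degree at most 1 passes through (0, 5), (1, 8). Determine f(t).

f(t) = 3t + 5

Write f(t) = at + b. Substituting each data point gives a linear system:
  b = 5
  a + b = 8
Solving the system yields a = 3, b = 5.
So f(t) = 3t + 5.
Check: f(1) = 8. ✓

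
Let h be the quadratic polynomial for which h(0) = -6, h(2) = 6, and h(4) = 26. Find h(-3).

-9

Write h(s) = as^2 + bs + c. Substituting each data point gives a linear system:
  c = -6
  4a + 2b + c = 6
  16a + 4b + c = 26
Solving the system yields a = 1, b = 4, c = -6.
So h(s) = s² + 4s - 6.
Then h(-3) = -9.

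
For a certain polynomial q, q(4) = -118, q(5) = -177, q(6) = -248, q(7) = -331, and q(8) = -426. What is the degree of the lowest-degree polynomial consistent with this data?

Forward differences of the values at n = 4, 5, 6, 7, 8:
  q  : -118  -177  -248  -331  -426
  Δ  : -59  -71  -83  -95
  Δ^2: -12  -12  -12
  Δ^3: 0  0
  Δ^4: 0
The second differences are constant (-12) and nonzero, while all higher differences vanish, so the minimal degree is 2.

2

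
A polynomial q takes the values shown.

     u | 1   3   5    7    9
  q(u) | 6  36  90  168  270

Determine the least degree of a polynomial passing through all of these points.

2

Forward differences of the values at u = 1, 3, 5, 7, 9:
  q  : 6  36  90  168  270
  Δ  : 30  54  78  102
  Δ^2: 24  24  24
  Δ^3: 0  0
  Δ^4: 0
The second differences are constant (24) and nonzero, while all higher differences vanish, so the minimal degree is 2.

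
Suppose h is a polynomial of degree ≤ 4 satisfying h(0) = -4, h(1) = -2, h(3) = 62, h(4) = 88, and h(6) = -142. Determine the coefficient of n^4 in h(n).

-1

Write h(n) = an^4 + bn^3 + cn^2 + dn + e. Substituting each data point gives a linear system:
  e = -4
  a + b + c + d + e = -2
  81a + 27b + 9c + 3d + e = 62
  256a + 64b + 16c + 4d + e = 88
  1296a + 216b + 36c + 6d + e = -142
Solving the system yields a = -1, b = 5, c = 3, d = -5, e = -4.
So h(n) = -n^4 + 5n^3 + 3n^2 - 5n - 4.
The leading coefficient is -1.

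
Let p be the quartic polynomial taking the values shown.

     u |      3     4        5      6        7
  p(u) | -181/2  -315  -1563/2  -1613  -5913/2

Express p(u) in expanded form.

Write p(u) = au^4 + bu^3 + cu^2 + du + e. Substituting each data point gives a linear system:
  81a + 27b + 9c + 3d + e = -181/2
  256a + 64b + 16c + 4d + e = -315
  625a + 125b + 25c + 5d + e = -1563/2
  1296a + 216b + 36c + 6d + e = -1613
  2401a + 343b + 49c + 7d + e = -5913/2
Solving the system yields a = -1, b = -5/2, c = 6, d = 1, e = 1.
So p(u) = -u^4 - (5/2)u^3 + 6u^2 + u + 1.
Check: p(5) = -1563/2. ✓

p(u) = -u^4 - (5/2)u^3 + 6u^2 + u + 1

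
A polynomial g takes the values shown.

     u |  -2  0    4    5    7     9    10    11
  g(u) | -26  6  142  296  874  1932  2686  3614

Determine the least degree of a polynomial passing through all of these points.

3

Divided differences on the nodes -2, 0, 4, 5, 7, 9, 10, 11:
  order 0: -26  6  142  296  874  1932  2686  3614
  order 1: 16  34  154  289  529  754  928
  order 2: 3  24  45  60  75  87
  order 3: 3  3  3  3  3
  order 4: 0  0  0  0
  order 5: 0  0  0
  order 6: 0  0
  order 7: 0
The order-3 divided differences are all 3 (nonzero) and every higher order vanishes, so the data lies on a polynomial of degree exactly 3.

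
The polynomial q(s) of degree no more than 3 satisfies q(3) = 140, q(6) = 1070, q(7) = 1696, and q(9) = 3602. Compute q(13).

10870

Using the Lagrange interpolation formula with nodes 3, 6, 7, 9:
  L_0(s) = (s - 6)(s - 7)(s - 9) / -72
  L_1(s) = (s - 3)(s - 7)(s - 9) / 9
  L_2(s) = (s - 3)(s - 6)(s - 9) / -8
  L_3(s) = (s - 3)(s - 6)(s - 7) / 36
Then q(s) = 140·L_0(s) + 1070·L_1(s) + 1696·L_2(s) + 3602·L_3(s).
Expanding and collecting terms gives q(s) = 5s³ - s² + 4s + 2.
Evaluating at s = 13: q(13) = 10870.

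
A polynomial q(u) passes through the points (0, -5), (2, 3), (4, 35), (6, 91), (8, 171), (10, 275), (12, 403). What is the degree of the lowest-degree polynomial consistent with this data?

2

Forward differences of the values at u = 0, 2, 4, 6, 8, 10, 12:
  q  : -5  3  35  91  171  275  403
  Δ  : 8  32  56  80  104  128
  Δ^2: 24  24  24  24  24
  Δ^3: 0  0  0  0
  Δ^4: 0  0  0
  Δ^5: 0  0
  Δ^6: 0
The second differences are constant (24) and nonzero, while all higher differences vanish, so the minimal degree is 2.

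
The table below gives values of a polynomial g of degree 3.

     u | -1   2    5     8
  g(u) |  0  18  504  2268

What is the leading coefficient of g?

Write g(u) = au^3 + bu^2 + cu + d. Substituting each data point gives a linear system:
  -a + b - c + d = 0
  8a + 4b + 2c + d = 18
  125a + 25b + 5c + d = 504
  512a + 64b + 8c + d = 2268
Solving the system yields a = 5, b = -4, c = -5, d = 4.
So g(u) = 5u^3 - 4u^2 - 5u + 4.
The leading coefficient is 5.

5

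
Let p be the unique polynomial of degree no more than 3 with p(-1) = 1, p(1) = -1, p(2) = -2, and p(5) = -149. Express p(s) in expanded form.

Write p(s) = as^3 + bs^2 + cs + d. Substituting each data point gives a linear system:
  -a + b - c + d = 1
  a + b + c + d = -1
  8a + 4b + 2c + d = -2
  125a + 25b + 5c + d = -149
Solving the system yields a = -2, b = 4, c = 1, d = -4.
So p(s) = -2s^3 + 4s^2 + s - 4.
Check: p(2) = -2. ✓

p(s) = -2s^3 + 4s^2 + s - 4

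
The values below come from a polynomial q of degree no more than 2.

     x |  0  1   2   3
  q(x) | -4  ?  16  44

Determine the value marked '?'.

0

The 3 known points determine the degree-2 polynomial uniquely.
Write q(x) = ax^2 + bx + c. Substituting each data point gives a linear system:
  c = -4
  4a + 2b + c = 16
  9a + 3b + c = 44
Solving the system yields a = 6, b = -2, c = -4.
So q(x) = 6x^2 - 2x - 4.
Then q(1) = 0.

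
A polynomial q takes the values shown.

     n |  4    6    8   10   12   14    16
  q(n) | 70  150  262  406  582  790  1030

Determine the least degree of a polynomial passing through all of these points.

Forward differences of the values at n = 4, 6, 8, 10, 12, 14, 16:
  q  : 70  150  262  406  582  790  1030
  Δ  : 80  112  144  176  208  240
  Δ^2: 32  32  32  32  32
  Δ^3: 0  0  0  0
  Δ^4: 0  0  0
  Δ^5: 0  0
  Δ^6: 0
The second differences are constant (32) and nonzero, while all higher differences vanish, so the minimal degree is 2.

2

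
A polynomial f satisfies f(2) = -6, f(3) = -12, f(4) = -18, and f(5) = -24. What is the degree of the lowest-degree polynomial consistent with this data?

Forward differences of the values at s = 2, 3, 4, 5:
  f  : -6  -12  -18  -24
  Δ  : -6  -6  -6
  Δ^2: 0  0
  Δ^3: 0
The first differences are constant (-6) and nonzero, while all higher differences vanish, so the minimal degree is 1.

1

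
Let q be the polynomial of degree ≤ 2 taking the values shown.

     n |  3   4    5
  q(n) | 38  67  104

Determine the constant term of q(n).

Write q(n) = an^2 + bn + c. Substituting each data point gives a linear system:
  9a + 3b + c = 38
  16a + 4b + c = 67
  25a + 5b + c = 104
Solving the system yields a = 4, b = 1, c = -1.
So q(n) = 4n^2 + n - 1.
The constant term is -1.

-1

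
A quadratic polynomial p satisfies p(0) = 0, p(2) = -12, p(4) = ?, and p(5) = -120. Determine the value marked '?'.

-72

The 3 known points determine the degree-2 polynomial uniquely.
Write p(t) = at^2 + bt + c. Substituting each data point gives a linear system:
  c = 0
  4a + 2b + c = -12
  25a + 5b + c = -120
Solving the system yields a = -6, b = 6, c = 0.
So p(t) = -6t^2 + 6t.
Then p(4) = -72.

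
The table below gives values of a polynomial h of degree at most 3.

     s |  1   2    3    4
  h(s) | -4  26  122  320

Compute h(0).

-4

Write h(s) = as^3 + bs^2 + cs + d. Substituting each data point gives a linear system:
  a + b + c + d = -4
  8a + 4b + 2c + d = 26
  27a + 9b + 3c + d = 122
  64a + 16b + 4c + d = 320
Solving the system yields a = 6, b = -3, c = -3, d = -4.
So h(s) = 6s^3 - 3s^2 - 3s - 4.
Then h(0) = -4.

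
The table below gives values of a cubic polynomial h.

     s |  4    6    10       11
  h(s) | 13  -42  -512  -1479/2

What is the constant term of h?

3

Write h(s) = as^3 + bs^2 + cs + d. Substituting each data point gives a linear system:
  64a + 16b + 4c + d = 13
  216a + 36b + 6c + d = -42
  1000a + 100b + 10c + d = -512
  1331a + 121b + 11c + d = -1479/2
Solving the system yields a = -1, b = 5, c = -3/2, d = 3.
So h(s) = -s^3 + 5s^2 - (3/2)s + 3.
The constant term is 3.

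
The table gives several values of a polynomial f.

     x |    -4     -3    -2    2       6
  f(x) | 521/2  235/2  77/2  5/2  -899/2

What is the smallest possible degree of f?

3

Divided differences on the nodes -4, -3, -2, 2, 6:
  order 0: 521/2  235/2  77/2  5/2  -899/2
  order 1: -143  -79  -9  -113
  order 2: 32  14  -13
  order 3: -3  -3
  order 4: 0
The order-3 divided differences are all -3 (nonzero) and every higher order vanishes, so the data lies on a polynomial of degree exactly 3.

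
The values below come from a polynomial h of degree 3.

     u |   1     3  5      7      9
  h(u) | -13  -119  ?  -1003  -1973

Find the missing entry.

-417

On equispaced nodes a degree-3 polynomial has vanishing fourth forward difference, so
  h(1) - 4·h(3) + 6·h(5) - 4·h(7) + h(9) = 0.
Substituting the known values and solving for h(5):
  6·h(5) = -2502
  h(5) = -417.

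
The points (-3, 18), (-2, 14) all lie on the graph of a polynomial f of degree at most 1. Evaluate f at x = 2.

Using the Lagrange interpolation formula with nodes -3, -2:
  L_0(x) = (x + 2) / -1
  L_1(x) = (x + 3) / 1
Then f(x) = 18·L_0(x) + 14·L_1(x).
Expanding and collecting terms gives f(x) = -4x + 6.
Evaluating at x = 2: f(2) = -2.

-2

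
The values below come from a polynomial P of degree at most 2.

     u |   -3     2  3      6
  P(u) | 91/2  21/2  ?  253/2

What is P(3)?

The 3 known points determine the degree-2 polynomial uniquely.
Write P(u) = au^2 + bu + c. Substituting each data point gives a linear system:
  9a - 3b + c = 91/2
  4a + 2b + c = 21/2
  36a + 6b + c = 253/2
Solving the system yields a = 4, b = -3, c = 1/2.
So P(u) = 4u^2 - 3u + 1/2.
Then P(3) = 55/2.

55/2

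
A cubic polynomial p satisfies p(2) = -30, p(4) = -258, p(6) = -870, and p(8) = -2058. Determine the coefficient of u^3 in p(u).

Write p(u) = au^3 + bu^2 + cu + d. Substituting each data point gives a linear system:
  8a + 4b + 2c + d = -30
  64a + 16b + 4c + d = -258
  216a + 36b + 6c + d = -870
  512a + 64b + 8c + d = -2058
Solving the system yields a = -4, b = 0, c = -2, d = 6.
So p(u) = -4u³ - 2u + 6.
The leading coefficient is -4.

-4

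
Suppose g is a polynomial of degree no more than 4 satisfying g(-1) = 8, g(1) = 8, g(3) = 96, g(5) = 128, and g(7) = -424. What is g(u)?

Using the Lagrange interpolation formula with nodes -1, 1, 3, 5, 7:
  L_0(u) = (u - 1)(u - 3)(u - 5)(u - 7) / 384
  L_1(u) = (u + 1)(u - 3)(u - 5)(u - 7) / -96
  L_2(u) = (u + 1)(u - 1)(u - 5)(u - 7) / 64
  L_3(u) = (u + 1)(u - 1)(u - 3)(u - 7) / -96
  L_4(u) = (u + 1)(u - 1)(u - 3)(u - 5) / 384
Then g(u) = 8·L_0(u) + 8·L_1(u) + 96·L_2(u) + 128·L_3(u) - 424·L_4(u).
Expanding and collecting terms gives g(u) = -u^4 + 5u^3 + 6u^2 - 5u + 3.
Check: g(5) = 128. ✓

g(u) = -u^4 + 5u^3 + 6u^2 - 5u + 3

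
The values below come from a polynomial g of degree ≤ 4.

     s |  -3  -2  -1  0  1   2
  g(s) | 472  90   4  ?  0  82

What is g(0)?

-2

On equispaced nodes a degree-4 polynomial has vanishing fifth forward difference, so
  - g(-3) + 5·g(-2) - 10·g(-1) + 10·g(0) - 5·g(1) + g(2) = 0.
Substituting the known values and solving for g(0):
  10·g(0) = -20
  g(0) = -2.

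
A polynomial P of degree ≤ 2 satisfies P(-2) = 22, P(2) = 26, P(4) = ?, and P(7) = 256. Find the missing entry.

88

The 3 known points determine the degree-2 polynomial uniquely.
Write P(n) = an^2 + bn + c. Substituting each data point gives a linear system:
  4a - 2b + c = 22
  4a + 2b + c = 26
  49a + 7b + c = 256
Solving the system yields a = 5, b = 1, c = 4.
So P(n) = 5n² + n + 4.
Then P(4) = 88.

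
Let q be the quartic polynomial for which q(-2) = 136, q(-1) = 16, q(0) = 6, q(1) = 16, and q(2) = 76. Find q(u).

Write q(u) = au^4 + bu^3 + cu^2 + du + e. Substituting each data point gives a linear system:
  16a - 8b + 4c - 2d + e = 136
  a - b + c - d + e = 16
  e = 6
  a + b + c + d + e = 16
  16a + 8b + 4c + 2d + e = 76
Solving the system yields a = 5, b = -5, c = 5, d = 5, e = 6.
So q(u) = 5u^4 - 5u^3 + 5u^2 + 5u + 6.
Check: q(2) = 76. ✓

q(u) = 5u^4 - 5u^3 + 5u^2 + 5u + 6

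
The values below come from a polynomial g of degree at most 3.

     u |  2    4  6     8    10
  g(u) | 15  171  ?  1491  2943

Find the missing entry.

On equispaced nodes a degree-3 polynomial has vanishing fourth forward difference, so
  g(2) - 4·g(4) + 6·g(6) - 4·g(8) + g(10) = 0.
Substituting the known values and solving for g(6):
  6·g(6) = 3690
  g(6) = 615.

615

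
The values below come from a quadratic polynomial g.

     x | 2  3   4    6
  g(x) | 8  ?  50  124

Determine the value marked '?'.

The 3 known points determine the degree-2 polynomial uniquely.
Write g(x) = ax^2 + bx + c. Substituting each data point gives a linear system:
  4a + 2b + c = 8
  16a + 4b + c = 50
  36a + 6b + c = 124
Solving the system yields a = 4, b = -3, c = -2.
So g(x) = 4x² - 3x - 2.
Then g(3) = 25.

25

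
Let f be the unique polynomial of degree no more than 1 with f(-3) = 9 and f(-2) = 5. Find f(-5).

Using the Lagrange interpolation formula with nodes -3, -2:
  L_0(t) = (t + 2) / -1
  L_1(t) = (t + 3) / 1
Then f(t) = 9·L_0(t) + 5·L_1(t).
Expanding and collecting terms gives f(t) = -4t - 3.
Evaluating at t = -5: f(-5) = 17.

17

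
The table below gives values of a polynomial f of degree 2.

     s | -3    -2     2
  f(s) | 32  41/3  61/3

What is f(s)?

f(s) = 4s^2 + (5/3)s + 1

Using the Lagrange interpolation formula with nodes -3, -2, 2:
  L_0(s) = (s + 2)(s - 2) / 5
  L_1(s) = (s + 3)(s - 2) / -4
  L_2(s) = (s + 3)(s + 2) / 20
Then f(s) = 32·L_0(s) + 41/3·L_1(s) + 61/3·L_2(s).
Expanding and collecting terms gives f(s) = 4s^2 + (5/3)s + 1.
Check: f(-3) = 32. ✓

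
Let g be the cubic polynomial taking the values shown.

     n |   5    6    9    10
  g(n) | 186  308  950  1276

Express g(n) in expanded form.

g(n) = n^3 + 3n^2 - 2n - 4

Using the Lagrange interpolation formula with nodes 5, 6, 9, 10:
  L_0(n) = (n - 6)(n - 9)(n - 10) / -20
  L_1(n) = (n - 5)(n - 9)(n - 10) / 12
  L_2(n) = (n - 5)(n - 6)(n - 10) / -12
  L_3(n) = (n - 5)(n - 6)(n - 9) / 20
Then g(n) = 186·L_0(n) + 308·L_1(n) + 950·L_2(n) + 1276·L_3(n).
Expanding and collecting terms gives g(n) = n^3 + 3n^2 - 2n - 4.
Check: g(6) = 308. ✓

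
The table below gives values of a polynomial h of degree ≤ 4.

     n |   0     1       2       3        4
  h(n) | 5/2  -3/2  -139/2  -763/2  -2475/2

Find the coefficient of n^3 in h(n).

Write h(n) = an^4 + bn^3 + cn^2 + dn + e. Substituting each data point gives a linear system:
  e = 5/2
  a + b + c + d + e = -3/2
  16a + 8b + 4c + 2d + e = -139/2
  81a + 27b + 9c + 3d + e = -763/2
  256a + 64b + 16c + 4d + e = -2475/2
Solving the system yields a = -5, b = 0, c = 3, d = -2, e = 5/2.
So h(n) = -5n⁴ + 3n² - 2n + 5/2.
The coefficient of n^3 is 0.

0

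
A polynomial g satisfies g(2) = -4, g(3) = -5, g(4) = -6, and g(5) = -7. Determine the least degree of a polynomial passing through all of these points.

Forward differences of the values at t = 2, 3, 4, 5:
  g  : -4  -5  -6  -7
  Δ  : -1  -1  -1
  Δ^2: 0  0
  Δ^3: 0
The first differences are constant (-1) and nonzero, while all higher differences vanish, so the minimal degree is 1.

1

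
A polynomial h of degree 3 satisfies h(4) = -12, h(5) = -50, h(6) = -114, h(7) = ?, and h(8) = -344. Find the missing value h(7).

-210

On equispaced nodes a degree-3 polynomial has vanishing fourth forward difference, so
  h(4) - 4·h(5) + 6·h(6) - 4·h(7) + h(8) = 0.
Substituting the known values and solving for h(7):
  -4·h(7) = 840
  h(7) = -210.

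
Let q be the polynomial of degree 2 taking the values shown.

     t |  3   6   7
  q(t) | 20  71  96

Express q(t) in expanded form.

Write q(t) = at^2 + bt + c. Substituting each data point gives a linear system:
  9a + 3b + c = 20
  36a + 6b + c = 71
  49a + 7b + c = 96
Solving the system yields a = 2, b = -1, c = 5.
So q(t) = 2t² - t + 5.
Check: q(3) = 20. ✓

q(t) = 2t^2 - t + 5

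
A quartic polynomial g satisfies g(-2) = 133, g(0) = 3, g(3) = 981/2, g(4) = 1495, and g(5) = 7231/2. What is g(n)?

g(n) = 6n^4 - (5/2)n^3 + 6n^2 + 5n + 3

Write g(n) = an^4 + bn^3 + cn^2 + dn + e. Substituting each data point gives a linear system:
  16a - 8b + 4c - 2d + e = 133
  e = 3
  81a + 27b + 9c + 3d + e = 981/2
  256a + 64b + 16c + 4d + e = 1495
  625a + 125b + 25c + 5d + e = 7231/2
Solving the system yields a = 6, b = -5/2, c = 6, d = 5, e = 3.
So g(n) = 6n⁴ - (5/2)n³ + 6n² + 5n + 3.
Check: g(4) = 1495. ✓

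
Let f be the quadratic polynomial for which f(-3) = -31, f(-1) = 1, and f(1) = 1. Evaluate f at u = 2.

-11

Using the Lagrange interpolation formula with nodes -3, -1, 1:
  L_0(u) = (u + 1)(u - 1) / 8
  L_1(u) = (u + 3)(u - 1) / -4
  L_2(u) = (u + 3)(u + 1) / 8
Then f(u) = -31·L_0(u) + 1·L_1(u) + 1·L_2(u).
Expanding and collecting terms gives f(u) = -4u² + 5.
Evaluating at u = 2: f(2) = -11.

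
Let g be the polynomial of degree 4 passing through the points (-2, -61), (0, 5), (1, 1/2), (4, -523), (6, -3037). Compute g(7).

Using the Lagrange interpolation formula with nodes -2, 0, 1, 4, 6:
  L_0(n) = n(n - 1)(n - 4)(n - 6) / 288
  L_1(n) = (n + 2)(n - 1)(n - 4)(n - 6) / -48
  L_2(n) = (n + 2)n(n - 4)(n - 6) / 45
  L_3(n) = (n + 2)n(n - 1)(n - 6) / -144
  L_4(n) = (n + 2)n(n - 1)(n - 4) / 480
Then g(n) = -61·L_0(n) + 5·L_1(n) + 1/2·L_2(n) - 523·L_3(n) - 3037·L_4(n).
Expanding and collecting terms gives g(n) = -3n^4 + 4n^3 + (1/2)n^2 - 6n + 5.
Evaluating at n = 7: g(7) = -11687/2.

-11687/2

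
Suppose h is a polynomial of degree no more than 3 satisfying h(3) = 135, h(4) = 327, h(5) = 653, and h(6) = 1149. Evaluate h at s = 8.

Write h(s) = as^3 + bs^2 + cs + d. Substituting each data point gives a linear system:
  27a + 9b + 3c + d = 135
  64a + 16b + 4c + d = 327
  125a + 25b + 5c + d = 653
  216a + 36b + 6c + d = 1149
Solving the system yields a = 6, b = -5, c = 5, d = 3.
So h(s) = 6s^3 - 5s^2 + 5s + 3.
Then h(8) = 2795.

2795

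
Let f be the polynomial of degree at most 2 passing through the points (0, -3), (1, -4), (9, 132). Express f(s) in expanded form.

f(s) = 2s^2 - 3s - 3

Using the Lagrange interpolation formula with nodes 0, 1, 9:
  L_0(s) = (s - 1)(s - 9) / 9
  L_1(s) = s(s - 9) / -8
  L_2(s) = s(s - 1) / 72
Then f(s) = -3·L_0(s) - 4·L_1(s) + 132·L_2(s).
Expanding and collecting terms gives f(s) = 2s^2 - 3s - 3.
Check: f(1) = -4. ✓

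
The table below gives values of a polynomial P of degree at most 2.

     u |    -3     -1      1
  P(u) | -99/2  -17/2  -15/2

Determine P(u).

P(u) = -5u^2 + (1/2)u - 3

Using the Lagrange interpolation formula with nodes -3, -1, 1:
  L_0(u) = (u + 1)(u - 1) / 8
  L_1(u) = (u + 3)(u - 1) / -4
  L_2(u) = (u + 3)(u + 1) / 8
Then P(u) = -99/2·L_0(u) - 17/2·L_1(u) - 15/2·L_2(u).
Expanding and collecting terms gives P(u) = -5u^2 + (1/2)u - 3.
Check: P(1) = -15/2. ✓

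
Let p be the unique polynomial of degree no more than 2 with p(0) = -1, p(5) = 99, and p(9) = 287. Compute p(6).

137

Write p(t) = at^2 + bt + c. Substituting each data point gives a linear system:
  c = -1
  25a + 5b + c = 99
  81a + 9b + c = 287
Solving the system yields a = 3, b = 5, c = -1.
So p(t) = 3t^2 + 5t - 1.
Then p(6) = 137.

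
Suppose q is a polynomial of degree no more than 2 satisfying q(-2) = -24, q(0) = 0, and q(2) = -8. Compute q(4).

Using the Lagrange interpolation formula with nodes -2, 0, 2:
  L_0(u) = u(u - 2) / 8
  L_1(u) = (u + 2)(u - 2) / -4
  L_2(u) = (u + 2)u / 8
Then q(u) = -24·L_0(u) + 0·L_1(u) - 8·L_2(u).
Expanding and collecting terms gives q(u) = -4u^2 + 4u.
Evaluating at u = 4: q(4) = -48.

-48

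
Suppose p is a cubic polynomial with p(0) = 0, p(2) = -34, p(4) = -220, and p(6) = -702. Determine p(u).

p(u) = -3u^3 - u^2 - 3u

Write p(u) = au^3 + bu^2 + cu + d. Substituting each data point gives a linear system:
  d = 0
  8a + 4b + 2c + d = -34
  64a + 16b + 4c + d = -220
  216a + 36b + 6c + d = -702
Solving the system yields a = -3, b = -1, c = -3, d = 0.
So p(u) = -3u^3 - u^2 - 3u.
Check: p(0) = 0. ✓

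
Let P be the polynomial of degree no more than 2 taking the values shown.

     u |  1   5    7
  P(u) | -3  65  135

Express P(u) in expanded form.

Write P(u) = au^2 + bu + c. Substituting each data point gives a linear system:
  a + b + c = -3
  25a + 5b + c = 65
  49a + 7b + c = 135
Solving the system yields a = 3, b = -1, c = -5.
So P(u) = 3u² - u - 5.
Check: P(5) = 65. ✓

P(u) = 3u^2 - u - 5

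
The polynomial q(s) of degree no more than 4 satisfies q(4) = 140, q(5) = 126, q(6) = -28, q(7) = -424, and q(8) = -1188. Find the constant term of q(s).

-4

Write q(s) = as^4 + bs^3 + cs^2 + ds + e. Substituting each data point gives a linear system:
  256a + 64b + 16c + 4d + e = 140
  625a + 125b + 25c + 5d + e = 126
  1296a + 216b + 36c + 6d + e = -28
  2401a + 343b + 49c + 7d + e = -424
  4096a + 512b + 64c + 8d + e = -1188
Solving the system yields a = -1, b = 5, c = 6, d = -4, e = -4.
So q(s) = -s^4 + 5s^3 + 6s^2 - 4s - 4.
The constant term is -4.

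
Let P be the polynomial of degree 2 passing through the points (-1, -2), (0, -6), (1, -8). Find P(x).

Using the Lagrange interpolation formula with nodes -1, 0, 1:
  L_0(x) = x(x - 1) / 2
  L_1(x) = (x + 1)(x - 1) / -1
  L_2(x) = (x + 1)x / 2
Then P(x) = -2·L_0(x) - 6·L_1(x) - 8·L_2(x).
Expanding and collecting terms gives P(x) = x² - 3x - 6.
Check: P(-1) = -2. ✓

P(x) = x^2 - 3x - 6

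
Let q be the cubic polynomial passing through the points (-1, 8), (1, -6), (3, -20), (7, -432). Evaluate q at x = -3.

Using the Lagrange interpolation formula with nodes -1, 1, 3, 7:
  L_0(x) = (x - 1)(x - 3)(x - 7) / -64
  L_1(x) = (x + 1)(x - 3)(x - 7) / 24
  L_2(x) = (x + 1)(x - 1)(x - 7) / -32
  L_3(x) = (x + 1)(x - 1)(x - 3) / 192
Then q(x) = 8·L_0(x) - 6·L_1(x) - 20·L_2(x) - 432·L_3(x).
Expanding and collecting terms gives q(x) = -2x³ + 6x² - 5x - 5.
Evaluating at x = -3: q(-3) = 118.

118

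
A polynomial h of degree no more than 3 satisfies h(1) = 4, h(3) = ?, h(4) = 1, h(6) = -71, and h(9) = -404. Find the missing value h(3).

10

The 4 known points determine the degree-3 polynomial uniquely.
Write h(t) = at^3 + bt^2 + ct + d. Substituting each data point gives a linear system:
  a + b + c + d = 4
  64a + 16b + 4c + d = 1
  216a + 36b + 6c + d = -71
  729a + 81b + 9c + d = -404
Solving the system yields a = -1, b = 4, c = 0, d = 1.
So h(t) = -t^3 + 4t^2 + 1.
Then h(3) = 10.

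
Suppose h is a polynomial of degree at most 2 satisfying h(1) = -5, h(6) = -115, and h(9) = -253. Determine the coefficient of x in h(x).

Write h(x) = ax^2 + bx + c. Substituting each data point gives a linear system:
  a + b + c = -5
  36a + 6b + c = -115
  81a + 9b + c = -253
Solving the system yields a = -3, b = -1, c = -1.
So h(x) = -3x^2 - x - 1.
The coefficient of x is -1.

-1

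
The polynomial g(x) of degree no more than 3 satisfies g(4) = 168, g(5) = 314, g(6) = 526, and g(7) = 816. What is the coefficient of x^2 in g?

Write g(x) = ax^3 + bx^2 + cx + d. Substituting each data point gives a linear system:
  64a + 16b + 4c + d = 168
  125a + 25b + 5c + d = 314
  216a + 36b + 6c + d = 526
  343a + 49b + 7c + d = 816
Solving the system yields a = 2, b = 3, c = -3, d = 4.
So g(x) = 2x^3 + 3x^2 - 3x + 4.
The coefficient of x^2 is 3.

3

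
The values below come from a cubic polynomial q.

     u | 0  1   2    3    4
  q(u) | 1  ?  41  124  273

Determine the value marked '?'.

6

On equispaced nodes a degree-3 polynomial has vanishing fourth forward difference, so
  q(0) - 4·q(1) + 6·q(2) - 4·q(3) + q(4) = 0.
Substituting the known values and solving for q(1):
  -4·q(1) = -24
  q(1) = 6.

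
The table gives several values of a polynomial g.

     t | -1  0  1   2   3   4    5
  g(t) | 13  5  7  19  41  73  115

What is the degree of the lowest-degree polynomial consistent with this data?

2

Forward differences of the values at t = -1, 0, 1, 2, 3, 4, 5:
  g  : 13  5  7  19  41  73  115
  Δ  : -8  2  12  22  32  42
  Δ^2: 10  10  10  10  10
  Δ^3: 0  0  0  0
  Δ^4: 0  0  0
  Δ^5: 0  0
  Δ^6: 0
The second differences are constant (10) and nonzero, while all higher differences vanish, so the minimal degree is 2.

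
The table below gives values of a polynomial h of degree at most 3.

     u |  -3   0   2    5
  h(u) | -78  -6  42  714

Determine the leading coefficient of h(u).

5

Write h(u) = au^3 + bu^2 + cu + d. Substituting each data point gives a linear system:
  -27a + 9b - 3c + d = -78
  d = -6
  8a + 4b + 2c + d = 42
  125a + 25b + 5c + d = 714
Solving the system yields a = 5, b = 5, c = -6, d = -6.
So h(u) = 5u^3 + 5u^2 - 6u - 6.
The leading coefficient is 5.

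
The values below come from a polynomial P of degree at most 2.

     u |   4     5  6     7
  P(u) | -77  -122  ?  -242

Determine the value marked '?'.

The 3 known points determine the degree-2 polynomial uniquely.
Write P(u) = au^2 + bu + c. Substituting each data point gives a linear system:
  16a + 4b + c = -77
  25a + 5b + c = -122
  49a + 7b + c = -242
Solving the system yields a = -5, b = 0, c = 3.
So P(u) = -5u² + 3.
Then P(6) = -177.

-177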